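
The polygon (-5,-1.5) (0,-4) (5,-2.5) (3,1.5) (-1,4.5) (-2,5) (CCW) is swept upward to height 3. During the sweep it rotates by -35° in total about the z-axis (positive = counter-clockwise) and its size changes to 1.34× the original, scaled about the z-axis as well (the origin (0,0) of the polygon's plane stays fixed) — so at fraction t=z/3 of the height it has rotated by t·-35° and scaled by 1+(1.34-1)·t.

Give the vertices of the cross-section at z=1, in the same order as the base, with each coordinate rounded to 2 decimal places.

t = z/height = 1/3 = 0.333333
s = 1 + (scale-1)·z/height = 1 + (1.34-1)·1/3 = 1.113333
θ = twist·z/height = -35°·1/3 = -11.6667° = -0.203622 rad
cos θ = 0.979341, sin θ = -0.202218 (intermediates below are computed at full precision and shown rounded to 5 d.p.)
v1: (-5,-1.5) → rotate → (-5.20003,-0.45792) → ×s → (-5.78937,-0.50982) → (-5.79,-0.51)
v2: (0,-4) → rotate → (-0.80887,-3.91736) → ×s → (-0.90054,-4.36133) → (-0.90,-4.36)
v3: (5,-2.5) → rotate → (4.39116,-3.45944) → ×s → (4.88882,-3.85151) → (4.89,-3.85)
v4: (3,1.5) → rotate → (3.24135,0.86236) → ×s → (3.60870,0.96009) → (3.61,0.96)
v5: (-1,4.5) → rotate → (-0.06936,4.60925) → ×s → (-0.07722,5.13163) → (-0.08,5.13)
v6: (-2,5) → rotate → (-0.94759,5.30114) → ×s → (-1.05499,5.90193) → (-1.05,5.90)

Cross-section at z=1: (-5.79,-0.51) (-0.90,-4.36) (4.89,-3.85) (3.61,0.96) (-0.08,5.13) (-1.05,5.90)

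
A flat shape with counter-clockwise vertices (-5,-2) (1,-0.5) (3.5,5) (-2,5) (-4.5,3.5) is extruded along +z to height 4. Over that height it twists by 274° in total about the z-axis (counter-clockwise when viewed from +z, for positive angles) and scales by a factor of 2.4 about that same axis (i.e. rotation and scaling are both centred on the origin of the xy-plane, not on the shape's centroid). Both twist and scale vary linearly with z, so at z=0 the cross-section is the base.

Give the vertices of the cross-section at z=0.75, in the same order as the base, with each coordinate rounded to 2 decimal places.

Cross-section at z=0.75: (-1.97,-6.51) (1.28,0.59) (-2.17,7.39) (-6.51,1.97) (-7.00,-1.68)

t = z/height = 0.75/4 = 0.1875
s = 1 + (scale-1)·z/height = 1 + (2.4-1)·0.75/4 = 1.262500
θ = twist·z/height = 274°·0.75/4 = 51.3750° = 0.896663 rad
cos θ = 0.624221, sin θ = 0.781248 (intermediates below are computed at full precision and shown rounded to 5 d.p.)
v1: (-5,-2) → rotate → (-1.55861,-5.15468) → ×s → (-1.96774,-6.50779) → (-1.97,-6.51)
v2: (1,-0.5) → rotate → (1.01484,0.46914) → ×s → (1.28124,0.59229) → (1.28,0.59)
v3: (3.5,5) → rotate → (-1.72147,5.85547) → ×s → (-2.17335,7.39253) → (-2.17,7.39)
v4: (-2,5) → rotate → (-5.15468,1.55861) → ×s → (-6.50779,1.96774) → (-6.51,1.97)
v5: (-4.5,3.5) → rotate → (-5.54336,-1.33084) → ×s → (-6.99849,-1.68019) → (-7.00,-1.68)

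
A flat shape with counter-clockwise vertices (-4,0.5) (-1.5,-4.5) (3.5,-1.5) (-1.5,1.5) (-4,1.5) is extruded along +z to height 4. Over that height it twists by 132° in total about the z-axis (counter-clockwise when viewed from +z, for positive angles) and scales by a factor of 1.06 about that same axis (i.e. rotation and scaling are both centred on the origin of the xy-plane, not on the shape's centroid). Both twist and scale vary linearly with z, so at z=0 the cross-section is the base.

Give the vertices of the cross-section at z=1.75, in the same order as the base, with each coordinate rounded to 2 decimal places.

t = z/height = 1.75/4 = 0.4375
s = 1 + (scale-1)·z/height = 1 + (1.06-1)·1.75/4 = 1.026250
θ = twist·z/height = 132°·1.75/4 = 57.7500° = 1.007928 rad
cos θ = 0.533615, sin θ = 0.845728 (intermediates below are computed at full precision and shown rounded to 5 d.p.)
v1: (-4,0.5) → rotate → (-2.55732,-3.11610) → ×s → (-2.62445,-3.19790) → (-2.62,-3.20)
v2: (-1.5,-4.5) → rotate → (3.00535,-3.66986) → ×s → (3.08424,-3.76619) → (3.08,-3.77)
v3: (3.5,-1.5) → rotate → (3.13624,2.15963) → ×s → (3.21857,2.21632) → (3.22,2.22)
v4: (-1.5,1.5) → rotate → (-2.06901,-0.46817) → ×s → (-2.12333,-0.48046) → (-2.12,-0.48)
v5: (-4,1.5) → rotate → (-3.40305,-2.58249) → ×s → (-3.49238,-2.65028) → (-3.49,-2.65)

Cross-section at z=1.75: (-2.62,-3.20) (3.08,-3.77) (3.22,2.22) (-2.12,-0.48) (-3.49,-2.65)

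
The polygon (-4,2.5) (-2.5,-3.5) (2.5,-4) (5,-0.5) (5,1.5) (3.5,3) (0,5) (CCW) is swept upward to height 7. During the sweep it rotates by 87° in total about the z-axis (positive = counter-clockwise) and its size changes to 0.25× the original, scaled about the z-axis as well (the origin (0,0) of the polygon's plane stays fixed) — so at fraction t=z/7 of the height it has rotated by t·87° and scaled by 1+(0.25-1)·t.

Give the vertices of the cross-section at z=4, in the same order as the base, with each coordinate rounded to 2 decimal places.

t = z/height = 4/7 = 0.571429
s = 1 + (scale-1)·z/height = 1 + (0.25-1)·4/7 = 0.571429
θ = twist·z/height = 87°·4/7 = 49.7143° = 0.867678 rad
cos θ = 0.646600, sin θ = 0.762830 (intermediates below are computed at full precision and shown rounded to 5 d.p.)
v1: (-4,2.5) → rotate → (-4.49347,-1.43482) → ×s → (-2.56770,-0.81990) → (-2.57,-0.82)
v2: (-2.5,-3.5) → rotate → (1.05340,-4.17017) → ×s → (0.60195,-2.38296) → (0.60,-2.38)
v3: (2.5,-4) → rotate → (4.66782,-0.67932) → ×s → (2.66732,-0.38819) → (2.67,-0.39)
v4: (5,-0.5) → rotate → (3.61441,3.49085) → ×s → (2.06538,1.99477) → (2.07,1.99)
v5: (5,1.5) → rotate → (2.08875,4.78405) → ×s → (1.19357,2.73374) → (1.19,2.73)
v6: (3.5,3) → rotate → (-0.02539,4.60970) → ×s → (-0.01451,2.63412) → (-0.01,2.63)
v7: (0,5) → rotate → (-3.81415,3.23300) → ×s → (-2.17951,1.84743) → (-2.18,1.85)

Cross-section at z=4: (-2.57,-0.82) (0.60,-2.38) (2.67,-0.39) (2.07,1.99) (1.19,2.73) (-0.01,2.63) (-2.18,1.85)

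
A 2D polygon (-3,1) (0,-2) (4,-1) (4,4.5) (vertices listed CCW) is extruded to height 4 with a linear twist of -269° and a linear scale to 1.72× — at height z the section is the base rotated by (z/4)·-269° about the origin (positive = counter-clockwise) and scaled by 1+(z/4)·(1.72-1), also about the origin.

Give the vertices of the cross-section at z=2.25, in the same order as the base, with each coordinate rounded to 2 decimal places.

t = z/height = 2.25/4 = 0.5625
s = 1 + (scale-1)·z/height = 1 + (1.72-1)·2.25/4 = 1.405000
θ = twist·z/height = -269°·2.25/4 = -151.3125° = -2.640901 rad
cos θ = -0.877251, sin θ = -0.480032 (intermediates below are computed at full precision and shown rounded to 5 d.p.)
v1: (-3,1) → rotate → (3.11178,0.56285) → ×s → (4.37206,0.79080) → (4.37,0.79)
v2: (0,-2) → rotate → (-0.96006,1.75450) → ×s → (-1.34889,2.46508) → (-1.35,2.47)
v3: (4,-1) → rotate → (-3.98904,-1.04288) → ×s → (-5.60460,-1.46524) → (-5.60,-1.47)
v4: (4,4.5) → rotate → (-1.34886,-5.86776) → ×s → (-1.89515,-8.24420) → (-1.90,-8.24)

Cross-section at z=2.25: (4.37,0.79) (-1.35,2.47) (-5.60,-1.47) (-1.90,-8.24)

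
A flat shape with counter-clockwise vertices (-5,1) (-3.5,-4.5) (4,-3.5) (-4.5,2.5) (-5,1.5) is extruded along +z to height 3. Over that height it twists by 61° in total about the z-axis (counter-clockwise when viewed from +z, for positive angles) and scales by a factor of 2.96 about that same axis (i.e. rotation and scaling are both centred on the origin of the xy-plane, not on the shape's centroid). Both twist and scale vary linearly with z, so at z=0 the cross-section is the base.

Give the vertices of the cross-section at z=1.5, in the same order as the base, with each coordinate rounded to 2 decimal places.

t = z/height = 1.5/3 = 0.5
s = 1 + (scale-1)·z/height = 1 + (2.96-1)·1.5/3 = 1.980000
θ = twist·z/height = 61°·1.5/3 = 30.5000° = 0.532325 rad
cos θ = 0.861629, sin θ = 0.507538 (intermediates below are computed at full precision and shown rounded to 5 d.p.)
v1: (-5,1) → rotate → (-4.81568,-1.67606) → ×s → (-9.53505,-3.31860) → (-9.54,-3.32)
v2: (-3.5,-4.5) → rotate → (-0.73178,-5.65372) → ×s → (-1.44892,-11.19436) → (-1.45,-11.19)
v3: (4,-3.5) → rotate → (5.22290,-0.98555) → ×s → (10.34134,-1.95139) → (10.34,-1.95)
v4: (-4.5,2.5) → rotate → (-5.14618,-0.12985) → ×s → (-10.18943,-0.25710) → (-10.19,-0.26)
v5: (-5,1.5) → rotate → (-5.06945,-1.24525) → ×s → (-10.03752,-2.46559) → (-10.04,-2.47)

Cross-section at z=1.5: (-9.54,-3.32) (-1.45,-11.19) (10.34,-1.95) (-10.19,-0.26) (-10.04,-2.47)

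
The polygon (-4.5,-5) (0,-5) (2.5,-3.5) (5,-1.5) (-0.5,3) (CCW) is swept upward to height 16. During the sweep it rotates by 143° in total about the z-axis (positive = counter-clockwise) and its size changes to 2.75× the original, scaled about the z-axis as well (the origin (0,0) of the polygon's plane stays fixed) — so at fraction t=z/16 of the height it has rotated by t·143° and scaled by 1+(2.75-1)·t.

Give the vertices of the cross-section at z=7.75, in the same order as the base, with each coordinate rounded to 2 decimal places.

Cross-section at z=7.75: (5.70,-11.05) (8.64,-3.27) (7.68,2.03) (5.86,7.66) (-5.51,1.10)

t = z/height = 7.75/16 = 0.484375
s = 1 + (scale-1)·z/height = 1 + (2.75-1)·7.75/16 = 1.847656
θ = twist·z/height = 143°·7.75/16 = 69.2656° = 1.208913 rad
cos θ = 0.354036, sin θ = 0.935232 (intermediates below are computed at full precision and shown rounded to 5 d.p.)
v1: (-4.5,-5) → rotate → (3.08300,-5.97872) → ×s → (5.69632,-11.04663) → (5.70,-11.05)
v2: (0,-5) → rotate → (4.67616,-1.77018) → ×s → (8.63993,-3.27068) → (8.64,-3.27)
v3: (2.5,-3.5) → rotate → (4.15840,1.09895) → ×s → (7.68330,2.03049) → (7.68,2.03)
v4: (5,-1.5) → rotate → (3.17303,4.14510) → ×s → (5.86266,7.65873) → (5.86,7.66)
v5: (-0.5,3) → rotate → (-2.98271,0.59449) → ×s → (-5.51103,1.09842) → (-5.51,1.10)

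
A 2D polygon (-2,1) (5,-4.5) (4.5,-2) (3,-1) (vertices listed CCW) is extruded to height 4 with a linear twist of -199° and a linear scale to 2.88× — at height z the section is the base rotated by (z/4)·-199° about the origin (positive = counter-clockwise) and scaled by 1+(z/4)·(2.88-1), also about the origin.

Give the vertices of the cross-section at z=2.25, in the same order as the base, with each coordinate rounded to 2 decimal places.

t = z/height = 2.25/4 = 0.5625
s = 1 + (scale-1)·z/height = 1 + (2.88-1)·2.25/4 = 2.057500
θ = twist·z/height = -199°·2.25/4 = -111.9375° = -1.953678 rad
cos θ = -0.373595, sin θ = -0.927592 (intermediates below are computed at full precision and shown rounded to 5 d.p.)
v1: (-2,1) → rotate → (1.67478,1.48159) → ×s → (3.44586,3.04837) → (3.45,3.05)
v2: (5,-4.5) → rotate → (-6.04214,-2.95678) → ×s → (-12.43170,-6.08358) → (-12.43,-6.08)
v3: (4.5,-2) → rotate → (-3.53636,-3.42697) → ×s → (-7.27606,-7.05100) → (-7.28,-7.05)
v4: (3,-1) → rotate → (-2.04838,-2.40918) → ×s → (-4.21454,-4.95689) → (-4.21,-4.96)

Cross-section at z=2.25: (3.45,3.05) (-12.43,-6.08) (-7.28,-7.05) (-4.21,-4.96)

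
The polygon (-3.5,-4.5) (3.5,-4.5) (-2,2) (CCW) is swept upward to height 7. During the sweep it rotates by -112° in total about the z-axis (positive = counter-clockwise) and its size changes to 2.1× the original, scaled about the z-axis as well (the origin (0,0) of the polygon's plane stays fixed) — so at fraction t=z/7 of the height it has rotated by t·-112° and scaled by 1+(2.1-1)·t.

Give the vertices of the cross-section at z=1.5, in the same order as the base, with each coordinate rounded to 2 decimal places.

Cross-section at z=1.5: (-6.21,-3.32) (1.69,-6.84) (-1.25,3.26)

t = z/height = 1.5/7 = 0.214286
s = 1 + (scale-1)·z/height = 1 + (2.1-1)·1.5/7 = 1.235714
θ = twist·z/height = -112°·1.5/7 = -24.0000° = -0.418879 rad
cos θ = 0.913545, sin θ = -0.406737 (intermediates below are computed at full precision and shown rounded to 5 d.p.)
v1: (-3.5,-4.5) → rotate → (-5.02772,-2.68738) → ×s → (-6.21283,-3.32083) → (-6.21,-3.32)
v2: (3.5,-4.5) → rotate → (1.36709,-5.53453) → ×s → (1.68934,-6.83910) → (1.69,-6.84)
v3: (-2,2) → rotate → (-1.01362,2.64056) → ×s → (-1.25254,3.26298) → (-1.25,3.26)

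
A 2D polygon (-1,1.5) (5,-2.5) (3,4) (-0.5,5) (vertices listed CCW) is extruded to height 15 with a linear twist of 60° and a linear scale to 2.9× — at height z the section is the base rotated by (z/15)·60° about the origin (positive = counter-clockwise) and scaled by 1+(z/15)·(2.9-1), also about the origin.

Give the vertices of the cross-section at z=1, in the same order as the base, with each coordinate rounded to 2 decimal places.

t = z/height = 1/15 = 0.0666667
s = 1 + (scale-1)·z/height = 1 + (2.9-1)·1/15 = 1.126667
θ = twist·z/height = 60°·1/15 = 4.0000° = 0.069813 rad
cos θ = 0.997564, sin θ = 0.069756 (intermediates below are computed at full precision and shown rounded to 5 d.p.)
v1: (-1,1.5) → rotate → (-1.10220,1.42659) → ×s → (-1.24181,1.60729) → (-1.24,1.61)
v2: (5,-2.5) → rotate → (5.16221,-2.14513) → ×s → (5.81609,-2.41684) → (5.82,-2.42)
v3: (3,4) → rotate → (2.71367,4.19953) → ×s → (3.05740,4.73147) → (3.06,4.73)
v4: (-0.5,5) → rotate → (-0.84756,4.95294) → ×s → (-0.95492,5.58031) → (-0.95,5.58)

Cross-section at z=1: (-1.24,1.61) (5.82,-2.42) (3.06,4.73) (-0.95,5.58)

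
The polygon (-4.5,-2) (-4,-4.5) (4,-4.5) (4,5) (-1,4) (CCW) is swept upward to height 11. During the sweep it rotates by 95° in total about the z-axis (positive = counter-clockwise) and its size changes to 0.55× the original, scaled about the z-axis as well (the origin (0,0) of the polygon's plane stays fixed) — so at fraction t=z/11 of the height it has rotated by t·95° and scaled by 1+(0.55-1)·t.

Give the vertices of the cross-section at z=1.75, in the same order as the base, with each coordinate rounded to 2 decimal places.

t = z/height = 1.75/11 = 0.159091
s = 1 + (scale-1)·z/height = 1 + (0.55-1)·1.75/11 = 0.928409
θ = twist·z/height = 95°·1.75/11 = 15.1136° = 0.263783 rad
cos θ = 0.965411, sin θ = 0.260734 (intermediates below are computed at full precision and shown rounded to 5 d.p.)
v1: (-4.5,-2) → rotate → (-3.82288,-3.10413) → ×s → (-3.54920,-2.88190) → (-3.55,-2.88)
v2: (-4,-4.5) → rotate → (-2.68834,-5.38728) → ×s → (-2.49588,-5.00160) → (-2.50,-5.00)
v3: (4,-4.5) → rotate → (5.03495,-3.30141) → ×s → (4.67449,-3.06506) → (4.67,-3.07)
v4: (4,5) → rotate → (2.55797,5.86999) → ×s → (2.37484,5.44975) → (2.37,5.45)
v5: (-1,4) → rotate → (-2.00835,3.60091) → ×s → (-1.86457,3.34312) → (-1.86,3.34)

Cross-section at z=1.75: (-3.55,-2.88) (-2.50,-5.00) (4.67,-3.07) (2.37,5.45) (-1.86,3.34)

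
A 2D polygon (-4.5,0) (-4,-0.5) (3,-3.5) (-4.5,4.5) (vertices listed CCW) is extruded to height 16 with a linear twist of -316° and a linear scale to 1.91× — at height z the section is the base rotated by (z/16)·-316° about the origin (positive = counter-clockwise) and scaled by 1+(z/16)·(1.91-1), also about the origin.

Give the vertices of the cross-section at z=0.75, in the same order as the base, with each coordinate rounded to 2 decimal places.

t = z/height = 0.75/16 = 0.046875
s = 1 + (scale-1)·z/height = 1 + (1.91-1)·0.75/16 = 1.042656
θ = twist·z/height = -316°·0.75/16 = -14.8125° = -0.258527 rad
cos θ = 0.966768, sin θ = -0.255657 (intermediates below are computed at full precision and shown rounded to 5 d.p.)
v1: (-4.5,0) → rotate → (-4.35045,1.15046) → ×s → (-4.53603,1.19953) → (-4.54,1.20)
v2: (-4,-0.5) → rotate → (-3.99490,0.53924) → ×s → (-4.16531,0.56224) → (-4.17,0.56)
v3: (3,-3.5) → rotate → (2.00550,-4.15066) → ×s → (2.09105,-4.32771) → (2.09,-4.33)
v4: (-4.5,4.5) → rotate → (-3.20000,5.50091) → ×s → (-3.33650,5.73556) → (-3.34,5.74)

Cross-section at z=0.75: (-4.54,1.20) (-4.17,0.56) (2.09,-4.33) (-3.34,5.74)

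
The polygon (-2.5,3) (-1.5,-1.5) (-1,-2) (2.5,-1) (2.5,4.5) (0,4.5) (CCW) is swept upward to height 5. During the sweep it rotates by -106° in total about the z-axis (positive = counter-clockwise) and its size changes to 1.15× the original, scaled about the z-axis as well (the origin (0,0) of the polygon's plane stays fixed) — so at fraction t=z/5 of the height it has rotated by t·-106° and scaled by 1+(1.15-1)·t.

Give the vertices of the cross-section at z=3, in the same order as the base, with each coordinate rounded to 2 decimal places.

Cross-section at z=3: (1.72,3.89) (-2.19,0.74) (-2.44,0.01) (0.24,-2.93) (5.61,-0.26) (4.39,2.18)

t = z/height = 3/5 = 0.6
s = 1 + (scale-1)·z/height = 1 + (1.15-1)·3/5 = 1.090000
θ = twist·z/height = -106°·3/5 = -63.6000° = -1.110029 rad
cos θ = 0.444635, sin θ = -0.895712 (intermediates below are computed at full precision and shown rounded to 5 d.p.)
v1: (-2.5,3) → rotate → (1.57555,3.57318) → ×s → (1.71735,3.89477) → (1.72,3.89)
v2: (-1.5,-1.5) → rotate → (-2.01052,0.67661) → ×s → (-2.19147,0.73751) → (-2.19,0.74)
v3: (-1,-2) → rotate → (-2.23606,0.00644) → ×s → (-2.43730,0.00702) → (-2.44,0.01)
v4: (2.5,-1) → rotate → (0.21588,-2.68391) → ×s → (0.23531,-2.92547) → (0.24,-2.93)
v5: (2.5,4.5) → rotate → (5.14229,-0.23842) → ×s → (5.60510,-0.25988) → (5.61,-0.26)
v6: (0,4.5) → rotate → (4.03070,2.00086) → ×s → (4.39347,2.18094) → (4.39,2.18)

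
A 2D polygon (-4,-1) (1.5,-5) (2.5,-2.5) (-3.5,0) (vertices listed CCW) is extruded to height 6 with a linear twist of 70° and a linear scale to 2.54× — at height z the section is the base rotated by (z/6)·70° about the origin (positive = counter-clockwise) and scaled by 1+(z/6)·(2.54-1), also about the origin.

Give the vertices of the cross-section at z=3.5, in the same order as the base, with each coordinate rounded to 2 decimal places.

t = z/height = 3.5/6 = 0.583333
s = 1 + (scale-1)·z/height = 1 + (2.54-1)·3.5/6 = 1.898333
θ = twist·z/height = 70°·3.5/6 = 40.8333° = 0.712676 rad
cos θ = 0.756615, sin θ = 0.653861 (intermediates below are computed at full precision and shown rounded to 5 d.p.)
v1: (-4,-1) → rotate → (-2.37260,-3.37206) → ×s → (-4.50398,-6.40129) → (-4.50,-6.40)
v2: (1.5,-5) → rotate → (4.40423,-2.80228) → ×s → (8.36069,-5.31967) → (8.36,-5.32)
v3: (2.5,-2.5) → rotate → (3.52619,-0.25688) → ×s → (6.69388,-0.48765) → (6.69,-0.49)
v4: (-3.5,0) → rotate → (-2.64815,-2.28851) → ×s → (-5.02707,-4.34436) → (-5.03,-4.34)

Cross-section at z=3.5: (-4.50,-6.40) (8.36,-5.32) (6.69,-0.49) (-5.03,-4.34)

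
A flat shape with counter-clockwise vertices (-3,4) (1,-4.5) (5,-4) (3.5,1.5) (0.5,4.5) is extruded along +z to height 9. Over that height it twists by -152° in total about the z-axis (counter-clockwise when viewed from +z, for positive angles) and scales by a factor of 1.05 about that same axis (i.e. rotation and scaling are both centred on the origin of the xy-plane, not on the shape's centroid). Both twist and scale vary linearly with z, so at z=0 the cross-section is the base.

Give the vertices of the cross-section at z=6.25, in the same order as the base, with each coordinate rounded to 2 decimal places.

t = z/height = 6.25/9 = 0.694444
s = 1 + (scale-1)·z/height = 1 + (1.05-1)·6.25/9 = 1.034722
θ = twist·z/height = -152°·6.25/9 = -105.5556° = -1.842292 rad
cos θ = -0.268173, sin θ = -0.963371 (intermediates below are computed at full precision and shown rounded to 5 d.p.)
v1: (-3,4) → rotate → (4.65800,1.81742) → ×s → (4.81974,1.88053) → (4.82,1.88)
v2: (1,-4.5) → rotate → (-4.60334,0.24341) → ×s → (-4.76318,0.25186) → (-4.76,0.25)
v3: (5,-4) → rotate → (-5.19435,-3.74416) → ×s → (-5.37471,-3.87417) → (-5.37,-3.87)
v4: (3.5,1.5) → rotate → (0.50645,-3.77406) → ×s → (0.52404,-3.90510) → (0.52,-3.91)
v5: (0.5,4.5) → rotate → (4.20108,-1.68846) → ×s → (4.34695,-1.74709) → (4.35,-1.75)

Cross-section at z=6.25: (4.82,1.88) (-4.76,0.25) (-5.37,-3.87) (0.52,-3.91) (4.35,-1.75)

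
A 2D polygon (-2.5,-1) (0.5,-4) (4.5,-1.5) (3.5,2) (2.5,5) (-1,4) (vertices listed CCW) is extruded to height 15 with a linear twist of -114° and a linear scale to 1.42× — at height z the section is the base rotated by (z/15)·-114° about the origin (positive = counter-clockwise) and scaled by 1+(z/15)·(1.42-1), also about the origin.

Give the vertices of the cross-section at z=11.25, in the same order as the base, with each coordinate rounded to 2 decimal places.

Cross-section at z=11.25: (-1.57,3.17) (-5.19,-1.07) (-1.50,-6.05) (2.98,-4.38) (6.81,-2.76) (5.14,1.72)

t = z/height = 11.25/15 = 0.75
s = 1 + (scale-1)·z/height = 1 + (1.42-1)·11.25/15 = 1.315000
θ = twist·z/height = -114°·11.25/15 = -85.5000° = -1.492257 rad
cos θ = 0.078459, sin θ = -0.996917 (intermediates below are computed at full precision and shown rounded to 5 d.p.)
v1: (-2.5,-1) → rotate → (-1.19307,2.41383) → ×s → (-1.56888,3.17419) → (-1.57,3.17)
v2: (0.5,-4) → rotate → (-3.94844,-0.81230) → ×s → (-5.19220,-1.06817) → (-5.19,-1.07)
v3: (4.5,-1.5) → rotate → (-1.14231,-4.60382) → ×s → (-1.50214,-6.05402) → (-1.50,-6.05)
v4: (3.5,2) → rotate → (2.26844,-3.33229) → ×s → (2.98300,-4.38196) → (2.98,-4.38)
v5: (2.5,5) → rotate → (5.18073,-2.10000) → ×s → (6.81267,-2.76150) → (6.81,-2.76)
v6: (-1,4) → rotate → (3.90921,1.31075) → ×s → (5.14061,1.72364) → (5.14,1.72)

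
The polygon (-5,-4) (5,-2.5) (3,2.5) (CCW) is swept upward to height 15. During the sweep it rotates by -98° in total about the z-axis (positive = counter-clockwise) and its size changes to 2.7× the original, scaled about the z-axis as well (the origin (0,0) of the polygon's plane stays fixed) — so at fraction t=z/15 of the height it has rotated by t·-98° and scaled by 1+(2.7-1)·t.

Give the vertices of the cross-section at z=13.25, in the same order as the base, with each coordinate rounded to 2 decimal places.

t = z/height = 13.25/15 = 0.883333
s = 1 + (scale-1)·z/height = 1 + (2.7-1)·13.25/15 = 2.501667
θ = twist·z/height = -98°·13.25/15 = -86.5667° = -1.510873 rad
cos θ = 0.059887, sin θ = -0.998205 (intermediates below are computed at full precision and shown rounded to 5 d.p.)
v1: (-5,-4) → rotate → (-4.29226,4.75148) → ×s → (-10.73779,11.88661) → (-10.74,11.89)
v2: (5,-2.5) → rotate → (-2.19608,-5.14074) → ×s → (-5.49385,-12.86043) → (-5.49,-12.86)
v3: (3,2.5) → rotate → (2.67517,-2.84490) → ×s → (6.69239,-7.11699) → (6.69,-7.12)

Cross-section at z=13.25: (-10.74,11.89) (-5.49,-12.86) (6.69,-7.12)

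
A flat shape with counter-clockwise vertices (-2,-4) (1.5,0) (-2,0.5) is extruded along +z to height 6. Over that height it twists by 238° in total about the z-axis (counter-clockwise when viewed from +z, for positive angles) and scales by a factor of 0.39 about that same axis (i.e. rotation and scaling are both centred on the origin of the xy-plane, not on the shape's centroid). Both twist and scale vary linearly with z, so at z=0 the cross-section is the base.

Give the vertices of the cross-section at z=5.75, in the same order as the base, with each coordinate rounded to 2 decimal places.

t = z/height = 5.75/6 = 0.958333
s = 1 + (scale-1)·z/height = 1 + (0.39-1)·5.75/6 = 0.415417
θ = twist·z/height = 238°·5.75/6 = 228.0833° = 3.980805 rad
cos θ = -0.668049, sin θ = -0.744117 (intermediates below are computed at full precision and shown rounded to 5 d.p.)
v1: (-2,-4) → rotate → (-1.64037,4.16043) → ×s → (-0.68144,1.72831) → (-0.68,1.73)
v2: (1.5,0) → rotate → (-1.00207,-1.11618) → ×s → (-0.41628,-0.46368) → (-0.42,-0.46)
v3: (-2,0.5) → rotate → (1.70816,1.15421) → ×s → (0.70960,0.47948) → (0.71,0.48)

Cross-section at z=5.75: (-0.68,1.73) (-0.42,-0.46) (0.71,0.48)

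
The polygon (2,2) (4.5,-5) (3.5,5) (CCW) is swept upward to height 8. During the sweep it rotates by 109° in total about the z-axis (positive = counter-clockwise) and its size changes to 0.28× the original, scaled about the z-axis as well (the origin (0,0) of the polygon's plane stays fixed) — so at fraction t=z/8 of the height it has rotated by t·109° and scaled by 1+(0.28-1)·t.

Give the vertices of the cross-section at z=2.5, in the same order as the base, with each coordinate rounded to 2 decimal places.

t = z/height = 2.5/8 = 0.3125
s = 1 + (scale-1)·z/height = 1 + (0.28-1)·2.5/8 = 0.775000
θ = twist·z/height = 109°·2.5/8 = 34.0625° = 0.594503 rad
cos θ = 0.828427, sin θ = 0.560097 (intermediates below are computed at full precision and shown rounded to 5 d.p.)
v1: (2,2) → rotate → (0.53666,2.77705) → ×s → (0.41591,2.15221) → (0.42,2.15)
v2: (4.5,-5) → rotate → (6.52841,-1.62170) → ×s → (5.05952,-1.25682) → (5.06,-1.26)
v3: (3.5,5) → rotate → (0.09901,6.10247) → ×s → (0.07673,4.72942) → (0.08,4.73)

Cross-section at z=2.5: (0.42,2.15) (5.06,-1.26) (0.08,4.73)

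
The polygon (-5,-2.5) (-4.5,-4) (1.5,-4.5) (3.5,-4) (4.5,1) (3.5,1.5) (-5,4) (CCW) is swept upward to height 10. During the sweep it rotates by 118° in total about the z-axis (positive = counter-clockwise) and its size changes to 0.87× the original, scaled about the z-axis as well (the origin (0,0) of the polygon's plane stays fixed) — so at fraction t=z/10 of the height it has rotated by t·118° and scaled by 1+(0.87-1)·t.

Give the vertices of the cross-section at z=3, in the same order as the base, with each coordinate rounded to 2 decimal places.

t = z/height = 3/10 = 0.3
s = 1 + (scale-1)·z/height = 1 + (0.87-1)·3/10 = 0.961000
θ = twist·z/height = 118°·3/10 = 35.4000° = 0.617847 rad
cos θ = 0.815128, sin θ = 0.579281 (intermediates below are computed at full precision and shown rounded to 5 d.p.)
v1: (-5,-2.5) → rotate → (-2.62744,-4.93423) → ×s → (-2.52497,-4.74179) → (-2.52,-4.74)
v2: (-4.5,-4) → rotate → (-1.35095,-5.86728) → ×s → (-1.29826,-5.63845) → (-1.30,-5.64)
v3: (1.5,-4.5) → rotate → (3.82946,-2.79915) → ×s → (3.68011,-2.68999) → (3.68,-2.69)
v4: (3.5,-4) → rotate → (5.17007,-1.23303) → ×s → (4.96844,-1.18494) → (4.97,-1.18)
v5: (4.5,1) → rotate → (3.08879,3.42189) → ×s → (2.96833,3.28844) → (2.97,3.29)
v6: (3.5,1.5) → rotate → (1.98403,3.25018) → ×s → (1.90665,3.12342) → (1.91,3.12)
v7: (-5,4) → rotate → (-6.39276,0.36411) → ×s → (-6.14345,0.34991) → (-6.14,0.35)

Cross-section at z=3: (-2.52,-4.74) (-1.30,-5.64) (3.68,-2.69) (4.97,-1.18) (2.97,3.29) (1.91,3.12) (-6.14,0.35)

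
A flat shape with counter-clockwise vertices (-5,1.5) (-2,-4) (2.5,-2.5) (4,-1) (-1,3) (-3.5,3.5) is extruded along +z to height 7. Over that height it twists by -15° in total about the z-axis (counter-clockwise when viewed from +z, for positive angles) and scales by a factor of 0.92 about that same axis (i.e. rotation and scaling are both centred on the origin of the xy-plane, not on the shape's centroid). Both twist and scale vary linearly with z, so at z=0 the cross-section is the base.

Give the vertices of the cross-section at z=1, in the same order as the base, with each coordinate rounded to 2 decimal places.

Cross-section at z=1: (-4.88,1.67) (-2.12,-3.88) (2.38,-2.56) (3.91,-1.14) (-0.88,3.00) (-3.33,3.59)

t = z/height = 1/7 = 0.142857
s = 1 + (scale-1)·z/height = 1 + (0.92-1)·1/7 = 0.988571
θ = twist·z/height = -15°·1/7 = -2.1429° = -0.037400 rad
cos θ = 0.999301, sin θ = -0.037391 (intermediates below are computed at full precision and shown rounded to 5 d.p.)
v1: (-5,1.5) → rotate → (-4.94042,1.68591) → ×s → (-4.88395,1.66664) → (-4.88,1.67)
v2: (-2,-4) → rotate → (-2.14817,-3.92242) → ×s → (-2.12362,-3.87759) → (-2.12,-3.88)
v3: (2.5,-2.5) → rotate → (2.40477,-2.59173) → ×s → (2.37729,-2.56211) → (2.38,-2.56)
v4: (4,-1) → rotate → (3.95981,-1.14887) → ×s → (3.91456,-1.13574) → (3.91,-1.14)
v5: (-1,3) → rotate → (-0.88713,3.03529) → ×s → (-0.87699,3.00060) → (-0.88,3.00)
v6: (-3.5,3.5) → rotate → (-3.36668,3.62842) → ×s → (-3.32821,3.58695) → (-3.33,3.59)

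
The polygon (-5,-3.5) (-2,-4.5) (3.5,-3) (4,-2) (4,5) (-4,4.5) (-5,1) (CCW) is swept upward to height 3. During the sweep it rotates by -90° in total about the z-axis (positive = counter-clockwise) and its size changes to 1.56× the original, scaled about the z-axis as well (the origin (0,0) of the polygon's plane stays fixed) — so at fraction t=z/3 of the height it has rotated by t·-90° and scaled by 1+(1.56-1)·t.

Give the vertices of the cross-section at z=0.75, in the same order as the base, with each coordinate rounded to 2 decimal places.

t = z/height = 0.75/3 = 0.25
s = 1 + (scale-1)·z/height = 1 + (1.56-1)·0.75/3 = 1.140000
θ = twist·z/height = -90°·0.75/3 = -22.5000° = -0.392699 rad
cos θ = 0.923880, sin θ = -0.382683 (intermediates below are computed at full precision and shown rounded to 5 d.p.)
v1: (-5,-3.5) → rotate → (-5.95879,-1.32016) → ×s → (-6.79302,-1.50498) → (-6.79,-1.50)
v2: (-2,-4.5) → rotate → (-3.56983,-3.39209) → ×s → (-4.06961,-3.86698) → (-4.07,-3.87)
v3: (3.5,-3) → rotate → (2.08553,-4.11103) → ×s → (2.37750,-4.68657) → (2.38,-4.69)
v4: (4,-2) → rotate → (2.93015,-3.37849) → ×s → (3.34037,-3.85148) → (3.34,-3.85)
v5: (4,5) → rotate → (5.60894,3.08866) → ×s → (6.39419,3.52108) → (6.39,3.52)
v6: (-4,4.5) → rotate → (-1.97344,5.68819) → ×s → (-2.24972,6.48454) → (-2.25,6.48)
v7: (-5,1) → rotate → (-4.23671,2.83730) → ×s → (-4.82985,3.23452) → (-4.83,3.23)

Cross-section at z=0.75: (-6.79,-1.50) (-4.07,-3.87) (2.38,-4.69) (3.34,-3.85) (6.39,3.52) (-2.25,6.48) (-4.83,3.23)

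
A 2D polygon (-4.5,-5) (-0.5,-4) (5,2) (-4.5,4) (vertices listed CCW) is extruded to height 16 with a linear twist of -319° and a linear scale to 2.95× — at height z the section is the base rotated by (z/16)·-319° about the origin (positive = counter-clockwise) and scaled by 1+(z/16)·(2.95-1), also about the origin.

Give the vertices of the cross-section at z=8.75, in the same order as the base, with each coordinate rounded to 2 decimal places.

t = z/height = 8.75/16 = 0.546875
s = 1 + (scale-1)·z/height = 1 + (2.95-1)·8.75/16 = 2.066406
θ = twist·z/height = -319°·8.75/16 = -174.4531° = -3.044781 rad
cos θ = -0.995317, sin θ = -0.096660 (intermediates below are computed at full precision and shown rounded to 5 d.p.)
v1: (-4.5,-5) → rotate → (3.99563,5.41156) → ×s → (8.25659,11.18248) → (8.26,11.18)
v2: (-0.5,-4) → rotate → (0.11102,4.02960) → ×s → (0.22941,8.32679) → (0.23,8.33)
v3: (5,2) → rotate → (-4.78327,-2.47394) → ×s → (-9.88417,-5.11216) → (-9.88,-5.11)
v4: (-4.5,4) → rotate → (4.86557,-3.54630) → ×s → (10.05424,-7.32810) → (10.05,-7.33)

Cross-section at z=8.75: (8.26,11.18) (0.23,8.33) (-9.88,-5.11) (10.05,-7.33)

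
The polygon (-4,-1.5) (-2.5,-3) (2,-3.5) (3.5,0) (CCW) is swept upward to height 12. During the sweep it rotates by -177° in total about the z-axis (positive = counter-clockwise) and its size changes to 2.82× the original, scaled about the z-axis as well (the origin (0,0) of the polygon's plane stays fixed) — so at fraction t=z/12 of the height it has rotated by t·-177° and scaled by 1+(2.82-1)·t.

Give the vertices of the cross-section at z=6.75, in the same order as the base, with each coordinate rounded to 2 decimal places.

Cross-section at z=6.75: (-1.65,8.49) (-5.15,6.00) (-7.66,-2.81) (-1.18,-6.98)

t = z/height = 6.75/12 = 0.5625
s = 1 + (scale-1)·z/height = 1 + (2.82-1)·6.75/12 = 2.023750
θ = twist·z/height = -177°·6.75/12 = -99.5625° = -1.737693 rad
cos θ = -0.166123, sin θ = -0.986105 (intermediates below are computed at full precision and shown rounded to 5 d.p.)
v1: (-4,-1.5) → rotate → (-0.81466,4.19360) → ×s → (-1.64868,8.48681) → (-1.65,8.49)
v2: (-2.5,-3) → rotate → (-2.54301,2.96363) → ×s → (-5.14641,5.99765) → (-5.15,6.00)
v3: (2,-3.5) → rotate → (-3.78361,-1.39078) → ×s → (-7.65709,-2.81459) → (-7.66,-2.81)
v4: (3.5,0) → rotate → (-0.58143,-3.45137) → ×s → (-1.17667,-6.98470) → (-1.18,-6.98)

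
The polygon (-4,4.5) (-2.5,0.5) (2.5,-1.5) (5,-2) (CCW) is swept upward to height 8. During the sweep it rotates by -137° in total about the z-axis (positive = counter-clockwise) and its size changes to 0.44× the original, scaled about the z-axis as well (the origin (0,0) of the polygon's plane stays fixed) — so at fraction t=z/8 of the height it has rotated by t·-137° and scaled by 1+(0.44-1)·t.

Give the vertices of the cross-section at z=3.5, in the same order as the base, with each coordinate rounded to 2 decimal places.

Cross-section at z=3.5: (1.43,4.32) (-0.62,1.82) (-0.03,-2.20) (0.58,-4.02)

t = z/height = 3.5/8 = 0.4375
s = 1 + (scale-1)·z/height = 1 + (0.44-1)·3.5/8 = 0.755000
θ = twist·z/height = -137°·3.5/8 = -59.9375° = -1.046107 rad
cos θ = 0.500944, sin θ = -0.865479 (intermediates below are computed at full precision and shown rounded to 5 d.p.)
v1: (-4,4.5) → rotate → (1.89088,5.71617) → ×s → (1.42761,4.31571) → (1.43,4.32)
v2: (-2.5,0.5) → rotate → (-0.81962,2.41417) → ×s → (-0.61881,1.82270) → (-0.62,1.82)
v3: (2.5,-1.5) → rotate → (-0.04586,-2.91512) → ×s → (-0.03462,-2.20091) → (-0.03,-2.20)
v4: (5,-2) → rotate → (0.77376,-5.32929) → ×s → (0.58419,-4.02361) → (0.58,-4.02)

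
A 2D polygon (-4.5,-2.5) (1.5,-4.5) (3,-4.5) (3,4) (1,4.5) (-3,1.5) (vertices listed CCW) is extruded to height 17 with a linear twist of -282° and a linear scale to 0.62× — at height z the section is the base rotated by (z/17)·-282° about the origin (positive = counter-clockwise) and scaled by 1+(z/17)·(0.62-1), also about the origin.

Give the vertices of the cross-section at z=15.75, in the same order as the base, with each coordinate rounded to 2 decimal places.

Cross-section at z=15.75: (2.04,-2.64) (2.73,1.40) (2.59,2.36) (-2.86,1.53) (-2.98,0.20) (-0.67,-2.07)

t = z/height = 15.75/17 = 0.926471
s = 1 + (scale-1)·z/height = 1 + (0.62-1)·15.75/17 = 0.647941
θ = twist·z/height = -282°·15.75/17 = -261.2647° = -4.559929 rad
cos θ = -0.151870, sin θ = 0.988401 (intermediates below are computed at full precision and shown rounded to 5 d.p.)
v1: (-4.5,-2.5) → rotate → (3.15441,-4.06813) → ×s → (2.04388,-2.63591) → (2.04,-2.64)
v2: (1.5,-4.5) → rotate → (4.22000,2.16601) → ×s → (2.73431,1.40345) → (2.73,1.40)
v3: (3,-4.5) → rotate → (3.99219,3.64862) → ×s → (2.58671,2.36409) → (2.59,2.36)
v4: (3,4) → rotate → (-4.40921,2.35772) → ×s → (-2.85691,1.52767) → (-2.86,1.53)
v5: (1,4.5) → rotate → (-4.59967,0.30499) → ×s → (-2.98032,0.19761) → (-2.98,0.20)
v6: (-3,1.5) → rotate → (-1.02699,-3.19301) → ×s → (-0.66543,-2.06888) → (-0.67,-2.07)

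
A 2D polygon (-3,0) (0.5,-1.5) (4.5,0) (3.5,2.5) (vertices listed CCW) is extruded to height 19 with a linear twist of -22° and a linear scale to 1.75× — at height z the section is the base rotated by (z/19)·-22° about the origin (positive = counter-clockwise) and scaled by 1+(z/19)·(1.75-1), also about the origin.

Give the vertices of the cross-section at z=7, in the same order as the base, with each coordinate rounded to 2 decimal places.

t = z/height = 7/19 = 0.368421
s = 1 + (scale-1)·z/height = 1 + (1.75-1)·7/19 = 1.276316
θ = twist·z/height = -22°·7/19 = -8.1053° = -0.141464 rad
cos θ = 0.990011, sin θ = -0.140992 (intermediates below are computed at full precision and shown rounded to 5 d.p.)
v1: (-3,0) → rotate → (-2.97003,0.42298) → ×s → (-3.79070,0.53985) → (-3.79,0.54)
v2: (0.5,-1.5) → rotate → (0.28352,-1.55551) → ×s → (0.36186,-1.98532) → (0.36,-1.99)
v3: (4.5,0) → rotate → (4.45505,-0.63446) → ×s → (5.68605,-0.80978) → (5.69,-0.81)
v4: (3.5,2.5) → rotate → (3.81752,1.98155) → ×s → (4.87236,2.52909) → (4.87,2.53)

Cross-section at z=7: (-3.79,0.54) (0.36,-1.99) (5.69,-0.81) (4.87,2.53)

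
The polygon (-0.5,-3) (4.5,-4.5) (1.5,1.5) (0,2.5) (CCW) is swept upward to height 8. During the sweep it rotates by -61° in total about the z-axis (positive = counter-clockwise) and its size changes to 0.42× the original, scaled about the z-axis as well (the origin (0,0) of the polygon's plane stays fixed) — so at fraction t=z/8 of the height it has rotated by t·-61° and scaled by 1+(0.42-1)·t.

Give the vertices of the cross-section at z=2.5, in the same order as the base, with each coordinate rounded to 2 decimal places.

t = z/height = 2.5/8 = 0.3125
s = 1 + (scale-1)·z/height = 1 + (0.42-1)·2.5/8 = 0.818750
θ = twist·z/height = -61°·2.5/8 = -19.0625° = -0.332703 rad
cos θ = 0.945163, sin θ = -0.326599 (intermediates below are computed at full precision and shown rounded to 5 d.p.)
v1: (-0.5,-3) → rotate → (-1.45238,-2.67219) → ×s → (-1.18914,-2.18785) → (-1.19,-2.19)
v2: (4.5,-4.5) → rotate → (2.78354,-5.72293) → ×s → (2.27902,-4.68565) → (2.28,-4.69)
v3: (1.5,1.5) → rotate → (1.90764,0.92785) → ×s → (1.56188,0.75967) → (1.56,0.76)
v4: (0,2.5) → rotate → (0.81650,2.36291) → ×s → (0.66851,1.93463) → (0.67,1.93)

Cross-section at z=2.5: (-1.19,-2.19) (2.28,-4.69) (1.56,0.76) (0.67,1.93)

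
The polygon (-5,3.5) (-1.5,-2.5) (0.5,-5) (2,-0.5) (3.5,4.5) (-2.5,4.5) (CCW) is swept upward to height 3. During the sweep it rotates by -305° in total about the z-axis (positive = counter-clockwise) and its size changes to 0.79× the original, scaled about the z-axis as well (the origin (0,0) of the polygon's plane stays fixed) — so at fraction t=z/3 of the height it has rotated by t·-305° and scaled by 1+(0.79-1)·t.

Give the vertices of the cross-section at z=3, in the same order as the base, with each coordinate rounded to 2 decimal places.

t = z/height = 3/3 = 1
s = 1 + (scale-1)·z/height = 1 + (0.79-1)·3/3 = 0.790000
θ = twist·z/height = -305°·3/3 = -305.0000° = -5.323254 rad
cos θ = 0.573576, sin θ = 0.819152 (intermediates below are computed at full precision and shown rounded to 5 d.p.)
v1: (-5,3.5) → rotate → (-5.73491,-2.08824) → ×s → (-4.53058,-1.64971) → (-4.53,-1.65)
v2: (-1.5,-2.5) → rotate → (1.18752,-2.66267) → ×s → (0.93814,-2.10351) → (0.94,-2.10)
v3: (0.5,-5) → rotate → (4.38255,-2.45831) → ×s → (3.46221,-1.94206) → (3.46,-1.94)
v4: (2,-0.5) → rotate → (1.55673,1.35152) → ×s → (1.22982,1.06770) → (1.23,1.07)
v5: (3.5,4.5) → rotate → (-1.67867,5.44813) → ×s → (-1.32615,4.30402) → (-1.33,4.30)
v6: (-2.5,4.5) → rotate → (-5.12013,0.53321) → ×s → (-4.04490,0.42124) → (-4.04,0.42)

Cross-section at z=3: (-4.53,-1.65) (0.94,-2.10) (3.46,-1.94) (1.23,1.07) (-1.33,4.30) (-4.04,0.42)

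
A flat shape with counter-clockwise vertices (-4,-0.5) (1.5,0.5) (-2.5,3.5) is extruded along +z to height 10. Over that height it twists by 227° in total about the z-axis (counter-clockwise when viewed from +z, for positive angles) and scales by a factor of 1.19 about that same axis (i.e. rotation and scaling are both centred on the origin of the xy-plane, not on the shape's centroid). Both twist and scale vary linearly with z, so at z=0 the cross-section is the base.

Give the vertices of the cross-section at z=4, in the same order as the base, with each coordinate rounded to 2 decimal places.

t = z/height = 4/10 = 0.4
s = 1 + (scale-1)·z/height = 1 + (1.19-1)·4/10 = 1.076000
θ = twist·z/height = 227°·4/10 = 90.8000° = 1.584759 rad
cos θ = -0.013962, sin θ = 0.999903 (intermediates below are computed at full precision and shown rounded to 5 d.p.)
v1: (-4,-0.5) → rotate → (0.55580,-3.99263) → ×s → (0.59804,-4.29607) → (0.60,-4.30)
v2: (1.5,0.5) → rotate → (-0.52089,1.49287) → ×s → (-0.56048,1.60633) → (-0.56,1.61)
v3: (-2.5,3.5) → rotate → (-3.46475,-2.54862) → ×s → (-3.72807,-2.74232) → (-3.73,-2.74)

Cross-section at z=4: (0.60,-4.30) (-0.56,1.61) (-3.73,-2.74)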